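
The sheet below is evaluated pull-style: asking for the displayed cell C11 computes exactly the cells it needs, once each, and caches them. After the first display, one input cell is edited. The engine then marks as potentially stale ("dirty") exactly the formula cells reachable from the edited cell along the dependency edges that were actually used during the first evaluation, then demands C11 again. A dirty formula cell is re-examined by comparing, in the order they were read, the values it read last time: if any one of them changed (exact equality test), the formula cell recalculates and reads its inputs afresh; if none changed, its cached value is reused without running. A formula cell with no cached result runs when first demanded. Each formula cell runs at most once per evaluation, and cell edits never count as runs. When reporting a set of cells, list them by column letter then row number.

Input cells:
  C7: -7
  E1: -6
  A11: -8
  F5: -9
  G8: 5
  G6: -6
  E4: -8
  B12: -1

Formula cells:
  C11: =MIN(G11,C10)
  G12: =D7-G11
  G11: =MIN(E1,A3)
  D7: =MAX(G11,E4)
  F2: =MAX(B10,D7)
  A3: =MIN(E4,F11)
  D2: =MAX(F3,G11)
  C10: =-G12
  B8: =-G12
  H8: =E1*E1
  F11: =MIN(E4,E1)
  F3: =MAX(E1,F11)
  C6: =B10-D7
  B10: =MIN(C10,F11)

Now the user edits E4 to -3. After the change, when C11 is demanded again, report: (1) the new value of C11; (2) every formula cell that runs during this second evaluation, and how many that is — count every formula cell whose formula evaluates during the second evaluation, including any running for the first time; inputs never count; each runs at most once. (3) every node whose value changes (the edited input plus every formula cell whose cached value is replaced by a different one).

Demanding C11 again yields -6.
7 formula cells run: A3, C10, C11, D7, F11, G11, G12.
The nodes whose values change: A3, C10, C11, D7, E4, F11, G11, G12.

First demand of the output computes:
  F11 = MIN(-8, -6) = -8
  A3 = MIN(-8, -8) = -8
  G11 = MIN(-6, -8) = -8
  D7 = MAX(-8, -8) = -8
  G12 = -8 - -8 = 0
  C10 = -(0) = 0
  C11 = MIN(-8, 0) = -8

After the edit, cleaning proceeds:
  F11: a read changed (E4 -8->-3) — executes, giving -6.
  A3: a read changed (E4 -8->-3; F11 -8->-6) — executes, giving -6.
  G11: a read changed (A3 -8->-6) — executes, giving -6.
  D7: a read changed (G11 -8->-6; E4 -8->-3) — executes, giving -3.
  G12: a read changed (D7 -8->-3; G11 -8->-6) — executes, giving 3.
  C10: a read changed (G12 0->3) — executes, giving -3.
  C11: a read changed (G11 -8->-6; C10 0->-3) — executes, giving -6.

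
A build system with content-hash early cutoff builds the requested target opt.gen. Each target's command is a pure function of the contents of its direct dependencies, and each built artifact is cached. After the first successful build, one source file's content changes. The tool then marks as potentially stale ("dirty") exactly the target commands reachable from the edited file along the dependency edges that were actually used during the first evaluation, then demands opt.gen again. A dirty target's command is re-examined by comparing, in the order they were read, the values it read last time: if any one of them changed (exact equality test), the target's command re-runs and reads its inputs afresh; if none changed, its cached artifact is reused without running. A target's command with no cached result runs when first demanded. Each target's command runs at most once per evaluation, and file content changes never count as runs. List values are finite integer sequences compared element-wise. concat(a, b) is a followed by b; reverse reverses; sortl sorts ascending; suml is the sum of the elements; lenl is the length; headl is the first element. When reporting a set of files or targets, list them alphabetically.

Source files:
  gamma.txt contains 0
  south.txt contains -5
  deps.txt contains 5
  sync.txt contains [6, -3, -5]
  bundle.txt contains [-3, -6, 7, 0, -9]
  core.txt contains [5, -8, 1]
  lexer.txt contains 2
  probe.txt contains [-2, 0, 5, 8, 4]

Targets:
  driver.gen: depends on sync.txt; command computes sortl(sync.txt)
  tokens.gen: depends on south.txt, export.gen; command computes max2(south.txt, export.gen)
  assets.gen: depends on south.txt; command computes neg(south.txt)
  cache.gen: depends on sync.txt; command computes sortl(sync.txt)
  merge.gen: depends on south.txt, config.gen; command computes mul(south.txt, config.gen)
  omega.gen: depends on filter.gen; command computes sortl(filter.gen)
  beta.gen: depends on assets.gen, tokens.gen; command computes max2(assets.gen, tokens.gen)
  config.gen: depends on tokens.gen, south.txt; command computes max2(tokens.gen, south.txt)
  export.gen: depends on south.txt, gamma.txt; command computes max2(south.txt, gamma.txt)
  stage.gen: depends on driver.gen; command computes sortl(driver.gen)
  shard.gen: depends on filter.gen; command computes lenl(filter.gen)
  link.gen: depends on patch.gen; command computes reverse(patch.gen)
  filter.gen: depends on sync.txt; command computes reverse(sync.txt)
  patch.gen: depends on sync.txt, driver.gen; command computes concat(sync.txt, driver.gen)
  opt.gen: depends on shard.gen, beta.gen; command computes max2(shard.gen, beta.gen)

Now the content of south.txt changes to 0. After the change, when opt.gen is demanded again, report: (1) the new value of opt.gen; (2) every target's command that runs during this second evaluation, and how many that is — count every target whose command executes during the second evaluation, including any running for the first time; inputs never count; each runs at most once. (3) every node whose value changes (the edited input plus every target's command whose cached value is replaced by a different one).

First evaluation (everything demanded from the output):
  assets.gen = neg(-5) = 5
  export.gen = max2(-5, 0) = 0
  filter.gen = reverse([6, -3, -5]) = [-5, -3, 6]
  shard.gen = lenl([-5, -3, 6]) = 3
  tokens.gen = max2(-5, 0) = 0
  beta.gen = max2(5, 0) = 5
  opt.gen = max2(3, 5) = 5

Propagation after the edit:
  assets.gen: runs — south.txt -5->0; result 0.
  export.gen: runs — south.txt -5->0; result 0 (same value as before).
  tokens.gen: runs — south.txt -5->0; result 0 (same value as before).
  beta.gen: runs — assets.gen 5->0; result 0.
  opt.gen: runs — beta.gen 5->0; result 3.

New value of opt.gen: 3.
Target commands that run: assets.gen, beta.gen, export.gen, opt.gen, tokens.gen — 5 in total.
Values that change: assets.gen, beta.gen, opt.gen, south.txt.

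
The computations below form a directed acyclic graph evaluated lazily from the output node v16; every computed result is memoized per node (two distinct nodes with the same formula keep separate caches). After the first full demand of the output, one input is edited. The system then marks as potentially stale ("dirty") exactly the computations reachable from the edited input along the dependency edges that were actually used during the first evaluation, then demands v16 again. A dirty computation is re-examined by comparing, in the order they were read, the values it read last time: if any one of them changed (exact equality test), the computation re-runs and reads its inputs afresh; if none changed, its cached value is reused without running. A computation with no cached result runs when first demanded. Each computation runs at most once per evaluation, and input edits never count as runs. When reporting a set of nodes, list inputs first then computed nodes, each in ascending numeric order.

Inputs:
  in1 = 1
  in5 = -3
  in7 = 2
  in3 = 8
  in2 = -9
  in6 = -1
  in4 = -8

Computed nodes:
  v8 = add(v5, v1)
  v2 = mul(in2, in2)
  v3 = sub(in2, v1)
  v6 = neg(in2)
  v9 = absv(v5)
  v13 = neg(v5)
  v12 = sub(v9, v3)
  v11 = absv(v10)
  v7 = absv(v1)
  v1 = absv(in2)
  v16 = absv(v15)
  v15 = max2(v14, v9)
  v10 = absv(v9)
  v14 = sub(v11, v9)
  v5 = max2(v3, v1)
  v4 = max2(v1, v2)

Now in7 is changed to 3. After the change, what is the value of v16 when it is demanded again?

Demanding v16 again yields 9.
Note the shortcut — nothing in the graph depends on in7 at all, so no recomputation happens.

First demand of the output computes:
  v1 = absv(-9) = 9
  v3 = sub(-9, 9) = -18
  v5 = max2(-18, 9) = 9
  v9 = absv(9) = 9
  v10 = absv(9) = 9
  v11 = absv(9) = 9
  v14 = sub(9, 9) = 0
  v15 = max2(0, 9) = 9
  v16 = absv(9) = 9

After the edit, cleaning proceeds:
  no node depends on in7 at all; the second demand re-runs nothing.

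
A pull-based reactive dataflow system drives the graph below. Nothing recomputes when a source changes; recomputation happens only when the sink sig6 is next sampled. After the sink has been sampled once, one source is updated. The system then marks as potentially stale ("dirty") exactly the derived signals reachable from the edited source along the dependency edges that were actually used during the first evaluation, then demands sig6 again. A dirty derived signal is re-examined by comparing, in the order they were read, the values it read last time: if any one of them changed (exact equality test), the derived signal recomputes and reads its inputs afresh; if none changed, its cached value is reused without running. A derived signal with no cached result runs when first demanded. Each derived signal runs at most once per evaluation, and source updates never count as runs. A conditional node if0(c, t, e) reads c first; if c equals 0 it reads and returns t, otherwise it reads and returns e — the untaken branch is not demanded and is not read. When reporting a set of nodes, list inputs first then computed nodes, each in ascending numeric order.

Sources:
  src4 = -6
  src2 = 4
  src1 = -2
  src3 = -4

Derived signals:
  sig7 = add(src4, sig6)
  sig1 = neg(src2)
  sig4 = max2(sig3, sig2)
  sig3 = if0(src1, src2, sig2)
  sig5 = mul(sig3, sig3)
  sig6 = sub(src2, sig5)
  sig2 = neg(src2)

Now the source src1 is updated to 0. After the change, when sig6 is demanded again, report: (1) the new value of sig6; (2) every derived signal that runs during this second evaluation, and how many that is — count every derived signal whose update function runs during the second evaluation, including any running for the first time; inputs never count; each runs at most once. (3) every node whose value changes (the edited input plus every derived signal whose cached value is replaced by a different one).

New value of sig6: -12.
Derived signals that run: sig3, sig5 — 2 in total.
Values that change: src1, sig3.
Key observation: the change is absorbed at sig5 — it re-runs but produces the same value, and the output's value is unchanged.

First evaluation (everything demanded from the output):
  sig2 = neg(4) = -4
  sig3 = if0(src1=-2 -> else branch sig2) = -4
  sig5 = mul(-4, -4) = 16
  sig6 = sub(4, 16) = -12

Propagation after the edit:
  sig3: runs — src1 -2->0; result 4.
  sig5: runs — sig3 -4->4; sig3 -4->4; result 16 (same value as before).
  sig6: checked — values it read are unchanged (src2 unchanged, sig5 unchanged); reused cached -12 without running.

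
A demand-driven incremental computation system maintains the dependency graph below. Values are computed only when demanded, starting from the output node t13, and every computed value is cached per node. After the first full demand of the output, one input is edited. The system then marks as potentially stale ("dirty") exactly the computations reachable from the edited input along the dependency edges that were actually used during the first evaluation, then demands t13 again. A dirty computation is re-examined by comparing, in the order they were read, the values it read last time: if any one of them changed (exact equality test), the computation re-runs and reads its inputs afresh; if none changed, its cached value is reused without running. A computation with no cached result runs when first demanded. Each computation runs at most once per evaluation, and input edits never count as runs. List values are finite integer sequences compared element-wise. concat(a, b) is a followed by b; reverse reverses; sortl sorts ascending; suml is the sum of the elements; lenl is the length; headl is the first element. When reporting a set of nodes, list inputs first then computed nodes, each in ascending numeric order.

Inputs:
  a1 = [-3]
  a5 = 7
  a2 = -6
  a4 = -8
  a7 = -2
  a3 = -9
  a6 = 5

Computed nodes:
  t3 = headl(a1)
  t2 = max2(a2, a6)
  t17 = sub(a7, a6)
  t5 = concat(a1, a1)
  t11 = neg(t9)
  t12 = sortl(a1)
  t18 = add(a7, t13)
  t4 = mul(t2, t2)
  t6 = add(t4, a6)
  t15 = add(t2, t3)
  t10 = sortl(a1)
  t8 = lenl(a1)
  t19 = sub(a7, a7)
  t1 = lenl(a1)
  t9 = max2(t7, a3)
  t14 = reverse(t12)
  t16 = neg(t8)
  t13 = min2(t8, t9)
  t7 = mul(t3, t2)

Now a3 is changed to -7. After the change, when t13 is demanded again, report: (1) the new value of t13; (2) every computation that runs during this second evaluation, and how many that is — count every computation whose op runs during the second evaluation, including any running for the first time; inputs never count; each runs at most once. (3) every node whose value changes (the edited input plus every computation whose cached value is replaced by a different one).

First evaluation (everything demanded from the output):
  t2 = max2(-6, 5) = 5
  t3 = headl([-3]) = -3
  t7 = mul(-3, 5) = -15
  t8 = lenl([-3]) = 1
  t9 = max2(-15, -9) = -9
  t13 = min2(1, -9) = -9

Propagation after the edit:
  t9: runs — a3 -9->-7; result -7.
  t13: runs — t9 -9->-7; result -7.

New value of t13: -7.
Computations that run: t9, t13 — 2 in total.
Values that change: a3, t9, t13.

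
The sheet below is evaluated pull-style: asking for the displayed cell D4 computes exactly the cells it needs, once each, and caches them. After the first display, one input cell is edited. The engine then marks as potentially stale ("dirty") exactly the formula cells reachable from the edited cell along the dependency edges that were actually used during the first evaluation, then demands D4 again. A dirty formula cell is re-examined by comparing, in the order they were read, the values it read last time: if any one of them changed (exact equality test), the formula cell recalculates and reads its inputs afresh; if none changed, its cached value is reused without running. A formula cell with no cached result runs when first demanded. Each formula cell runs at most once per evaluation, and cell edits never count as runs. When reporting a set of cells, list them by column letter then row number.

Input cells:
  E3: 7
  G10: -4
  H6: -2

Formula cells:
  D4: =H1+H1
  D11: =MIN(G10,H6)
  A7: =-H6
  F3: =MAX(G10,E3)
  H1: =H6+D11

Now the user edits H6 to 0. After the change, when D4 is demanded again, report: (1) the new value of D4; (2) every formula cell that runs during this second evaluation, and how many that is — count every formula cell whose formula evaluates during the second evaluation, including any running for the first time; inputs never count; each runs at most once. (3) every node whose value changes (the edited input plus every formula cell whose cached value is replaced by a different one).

First demand of the output computes:
  D11 = MIN(-4, -2) = -4
  H1 = -2 + -4 = -6
  D4 = -6 + -6 = -12

After the edit, cleaning proceeds:
  D11: a read changed (H6 -2->0) — executes, giving -4 — identical to its old value.
  H1: a read changed (H6 -2->0) — executes, giving -4.
  D4: a read changed (H1 -6->-4; H1 -6->-4) — executes, giving -8.

Demanding D4 again yields -8.
3 formula cells run: D4, D11, H1.
The nodes whose values change: D4, H1, H6.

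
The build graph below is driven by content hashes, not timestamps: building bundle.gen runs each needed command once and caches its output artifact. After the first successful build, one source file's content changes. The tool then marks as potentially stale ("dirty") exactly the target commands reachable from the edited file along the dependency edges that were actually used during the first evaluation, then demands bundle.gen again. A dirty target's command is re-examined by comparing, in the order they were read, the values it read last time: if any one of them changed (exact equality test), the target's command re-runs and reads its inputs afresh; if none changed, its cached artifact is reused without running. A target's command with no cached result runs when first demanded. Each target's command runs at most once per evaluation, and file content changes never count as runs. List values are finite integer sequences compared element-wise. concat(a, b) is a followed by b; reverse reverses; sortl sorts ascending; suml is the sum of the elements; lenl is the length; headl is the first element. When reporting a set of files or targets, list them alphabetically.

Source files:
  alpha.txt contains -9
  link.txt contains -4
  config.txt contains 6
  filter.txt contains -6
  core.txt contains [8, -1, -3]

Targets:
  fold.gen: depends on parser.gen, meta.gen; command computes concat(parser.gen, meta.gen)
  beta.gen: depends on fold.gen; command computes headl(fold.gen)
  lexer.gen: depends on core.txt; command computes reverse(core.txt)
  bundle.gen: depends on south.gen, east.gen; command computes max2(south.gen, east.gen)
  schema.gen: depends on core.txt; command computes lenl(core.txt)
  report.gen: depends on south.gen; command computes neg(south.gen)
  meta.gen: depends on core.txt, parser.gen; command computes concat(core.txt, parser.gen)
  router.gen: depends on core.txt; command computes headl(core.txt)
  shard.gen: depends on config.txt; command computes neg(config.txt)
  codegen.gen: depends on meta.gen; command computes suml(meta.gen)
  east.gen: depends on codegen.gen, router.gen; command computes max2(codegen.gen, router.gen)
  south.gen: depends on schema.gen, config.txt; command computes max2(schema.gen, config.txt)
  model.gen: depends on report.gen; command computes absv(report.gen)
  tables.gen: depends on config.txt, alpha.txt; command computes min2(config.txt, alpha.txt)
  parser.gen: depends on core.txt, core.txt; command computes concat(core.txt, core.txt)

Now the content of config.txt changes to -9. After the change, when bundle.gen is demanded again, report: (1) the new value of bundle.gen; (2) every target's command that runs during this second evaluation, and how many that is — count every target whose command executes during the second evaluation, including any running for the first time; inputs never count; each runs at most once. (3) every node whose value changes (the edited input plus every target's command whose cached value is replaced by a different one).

Initial pass — values computed on the first demand:
  parser.gen = concat([8, -1, -3], [8, -1, -3]) = [8, -1, -3, 8, -1, -3]
  meta.gen = concat([8, -1, -3], [8, -1, -3, 8, -1, -3]) = [8, -1, -3, 8, -1, -3, 8, -1, -3]
  codegen.gen = suml([8, -1, -3, 8, -1, -3, 8, -1, -3]) = 12
  router.gen = headl([8, -1, -3]) = 8
  east.gen = max2(12, 8) = 12
  schema.gen = lenl([8, -1, -3]) = 3
  south.gen = max2(3, 6) = 6
  bundle.gen = max2(6, 12) = 12

Second demand — change propagation:
  south.gen: re-runs because config.txt 6->-9; new result 3.
  bundle.gen: re-runs because south.gen 6->3; new result 12 (unchanged).

bundle.gen now evaluates to 12.
Run set: bundle.gen, south.gen (2 run).
Changed values: config.txt, south.gen.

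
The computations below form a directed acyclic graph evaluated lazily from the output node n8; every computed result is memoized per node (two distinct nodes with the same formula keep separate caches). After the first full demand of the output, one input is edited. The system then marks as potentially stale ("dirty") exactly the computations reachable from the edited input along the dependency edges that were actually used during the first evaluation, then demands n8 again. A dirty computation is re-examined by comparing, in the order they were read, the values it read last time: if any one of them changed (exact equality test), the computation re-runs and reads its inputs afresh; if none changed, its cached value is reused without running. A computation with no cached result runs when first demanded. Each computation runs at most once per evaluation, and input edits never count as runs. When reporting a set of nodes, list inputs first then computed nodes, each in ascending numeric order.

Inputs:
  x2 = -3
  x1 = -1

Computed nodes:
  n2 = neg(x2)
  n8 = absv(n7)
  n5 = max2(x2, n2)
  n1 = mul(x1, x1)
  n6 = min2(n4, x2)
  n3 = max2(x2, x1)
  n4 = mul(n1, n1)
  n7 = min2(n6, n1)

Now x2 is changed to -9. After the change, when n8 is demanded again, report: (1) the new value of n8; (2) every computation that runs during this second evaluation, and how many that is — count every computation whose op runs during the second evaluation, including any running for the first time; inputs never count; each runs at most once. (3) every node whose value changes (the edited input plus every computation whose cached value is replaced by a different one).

Demanding n8 again yields 9.
3 computations run: n6, n7, n8.
The nodes whose values change: x2, n6, n7, n8.

First demand of the output computes:
  n1 = mul(-1, -1) = 1
  n4 = mul(1, 1) = 1
  n6 = min2(1, -3) = -3
  n7 = min2(-3, 1) = -3
  n8 = absv(-3) = 3

After the edit, cleaning proceeds:
  n6: a read changed (x2 -3->-9) — executes, giving -9.
  n7: a read changed (n6 -3->-9) — executes, giving -9.
  n8: a read changed (n7 -3->-9) — executes, giving 9.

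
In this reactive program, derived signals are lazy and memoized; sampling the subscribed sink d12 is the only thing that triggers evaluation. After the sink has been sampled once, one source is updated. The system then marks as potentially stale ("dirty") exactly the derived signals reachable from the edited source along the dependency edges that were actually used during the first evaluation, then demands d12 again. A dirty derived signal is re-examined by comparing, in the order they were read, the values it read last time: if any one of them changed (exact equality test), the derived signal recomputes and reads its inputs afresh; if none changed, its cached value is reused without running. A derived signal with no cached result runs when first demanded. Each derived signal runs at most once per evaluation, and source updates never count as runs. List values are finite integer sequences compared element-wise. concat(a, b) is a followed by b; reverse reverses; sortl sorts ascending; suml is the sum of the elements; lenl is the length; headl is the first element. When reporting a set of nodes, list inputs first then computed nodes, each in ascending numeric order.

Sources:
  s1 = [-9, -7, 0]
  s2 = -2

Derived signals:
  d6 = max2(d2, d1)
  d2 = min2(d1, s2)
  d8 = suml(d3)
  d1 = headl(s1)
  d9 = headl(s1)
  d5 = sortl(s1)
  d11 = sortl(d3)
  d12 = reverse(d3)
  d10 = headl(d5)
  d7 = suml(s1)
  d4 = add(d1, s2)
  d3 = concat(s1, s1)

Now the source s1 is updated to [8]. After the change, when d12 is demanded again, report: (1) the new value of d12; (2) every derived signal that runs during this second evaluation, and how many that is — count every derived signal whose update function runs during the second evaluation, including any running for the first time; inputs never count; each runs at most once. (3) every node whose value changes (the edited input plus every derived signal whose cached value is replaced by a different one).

First demand of the output computes:
  d3 = concat([-9, -7, 0], [-9, -7, 0]) = [-9, -7, 0, -9, -7, 0]
  d12 = reverse([-9, -7, 0, -9, -7, 0]) = [0, -7, -9, 0, -7, -9]

After the edit, cleaning proceeds:
  d3: a read changed (s1 [-9, -7, 0]->[8]; s1 [-9, -7, 0]->[8]) — executes, giving [8, 8].
  d12: a read changed (d3 [-9, -7, 0, -9, -7, 0]->[8, 8]) — executes, giving [8, 8].

Demanding d12 again yields [8, 8].
2 derived signals run: d3, d12.
The nodes whose values change: s1, d3, d12.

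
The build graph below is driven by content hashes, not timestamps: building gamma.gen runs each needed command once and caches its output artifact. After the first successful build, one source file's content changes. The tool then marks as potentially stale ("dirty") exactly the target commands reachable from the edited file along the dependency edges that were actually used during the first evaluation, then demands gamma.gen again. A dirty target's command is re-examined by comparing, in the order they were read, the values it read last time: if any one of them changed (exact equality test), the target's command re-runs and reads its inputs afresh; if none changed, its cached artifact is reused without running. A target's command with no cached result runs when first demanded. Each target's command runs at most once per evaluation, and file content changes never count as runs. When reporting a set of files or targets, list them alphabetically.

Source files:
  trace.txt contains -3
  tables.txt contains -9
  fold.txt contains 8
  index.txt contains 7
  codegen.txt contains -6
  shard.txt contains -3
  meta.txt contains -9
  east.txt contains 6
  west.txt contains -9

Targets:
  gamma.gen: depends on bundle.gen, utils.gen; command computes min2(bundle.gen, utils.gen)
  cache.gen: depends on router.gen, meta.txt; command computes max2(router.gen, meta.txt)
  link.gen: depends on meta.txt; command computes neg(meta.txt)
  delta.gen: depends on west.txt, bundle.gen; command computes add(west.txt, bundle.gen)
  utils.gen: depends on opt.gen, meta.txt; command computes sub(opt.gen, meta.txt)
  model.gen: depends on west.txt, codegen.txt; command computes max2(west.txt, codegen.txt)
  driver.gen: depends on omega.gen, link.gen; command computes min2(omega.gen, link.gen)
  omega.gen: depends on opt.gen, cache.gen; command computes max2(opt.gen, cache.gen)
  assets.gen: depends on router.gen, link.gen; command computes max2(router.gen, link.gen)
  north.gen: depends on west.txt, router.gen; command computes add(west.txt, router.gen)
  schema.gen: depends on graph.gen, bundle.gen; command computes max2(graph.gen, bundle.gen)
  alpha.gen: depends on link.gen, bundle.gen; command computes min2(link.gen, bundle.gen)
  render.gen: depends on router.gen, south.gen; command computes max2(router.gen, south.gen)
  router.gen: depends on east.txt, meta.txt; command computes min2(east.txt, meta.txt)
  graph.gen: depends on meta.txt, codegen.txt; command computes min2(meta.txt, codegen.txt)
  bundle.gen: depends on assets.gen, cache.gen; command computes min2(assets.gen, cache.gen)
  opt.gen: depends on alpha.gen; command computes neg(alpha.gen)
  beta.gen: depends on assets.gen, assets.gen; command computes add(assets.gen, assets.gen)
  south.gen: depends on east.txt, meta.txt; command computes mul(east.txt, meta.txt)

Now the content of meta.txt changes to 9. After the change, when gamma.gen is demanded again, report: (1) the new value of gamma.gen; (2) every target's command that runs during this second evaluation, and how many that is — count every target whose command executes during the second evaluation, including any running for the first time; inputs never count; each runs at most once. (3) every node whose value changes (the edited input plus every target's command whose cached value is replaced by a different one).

gamma.gen now evaluates to 0.
Run set: alpha.gen, assets.gen, bundle.gen, cache.gen, gamma.gen, link.gen, router.gen, utils.gen (8 run).
Changed values: assets.gen, bundle.gen, cache.gen, gamma.gen, link.gen, meta.txt, router.gen, utils.gen.
The important point: at opt.gen every value read last time is unchanged, so the dirty flag clears without a run.

Initial pass — values computed on the first demand:
  link.gen = neg(-9) = 9
  router.gen = min2(6, -9) = -9
  assets.gen = max2(-9, 9) = 9
  cache.gen = max2(-9, -9) = -9
  bundle.gen = min2(9, -9) = -9
  alpha.gen = min2(9, -9) = -9
  opt.gen = neg(-9) = 9
  utils.gen = sub(9, -9) = 18
  gamma.gen = min2(-9, 18) = -9

Second demand — change propagation:
  link.gen: re-runs because meta.txt -9->9; new result -9.
  router.gen: re-runs because meta.txt -9->9; new result 6.
  assets.gen: re-runs because router.gen -9->6; link.gen 9->-9; new result 6.
  cache.gen: re-runs because router.gen -9->6; meta.txt -9->9; new result 9.
  bundle.gen: re-runs because assets.gen 9->6; cache.gen -9->9; new result 6.
  alpha.gen: re-runs because link.gen 9->-9; bundle.gen -9->6; new result -9 (unchanged).
  opt.gen: re-examined; everything it read last time is the same (alpha.gen unchanged) — cache 9 kept, no run.
  utils.gen: re-runs because meta.txt -9->9; new result 0.
  gamma.gen: re-runs because bundle.gen -9->6; utils.gen 18->0; new result 0.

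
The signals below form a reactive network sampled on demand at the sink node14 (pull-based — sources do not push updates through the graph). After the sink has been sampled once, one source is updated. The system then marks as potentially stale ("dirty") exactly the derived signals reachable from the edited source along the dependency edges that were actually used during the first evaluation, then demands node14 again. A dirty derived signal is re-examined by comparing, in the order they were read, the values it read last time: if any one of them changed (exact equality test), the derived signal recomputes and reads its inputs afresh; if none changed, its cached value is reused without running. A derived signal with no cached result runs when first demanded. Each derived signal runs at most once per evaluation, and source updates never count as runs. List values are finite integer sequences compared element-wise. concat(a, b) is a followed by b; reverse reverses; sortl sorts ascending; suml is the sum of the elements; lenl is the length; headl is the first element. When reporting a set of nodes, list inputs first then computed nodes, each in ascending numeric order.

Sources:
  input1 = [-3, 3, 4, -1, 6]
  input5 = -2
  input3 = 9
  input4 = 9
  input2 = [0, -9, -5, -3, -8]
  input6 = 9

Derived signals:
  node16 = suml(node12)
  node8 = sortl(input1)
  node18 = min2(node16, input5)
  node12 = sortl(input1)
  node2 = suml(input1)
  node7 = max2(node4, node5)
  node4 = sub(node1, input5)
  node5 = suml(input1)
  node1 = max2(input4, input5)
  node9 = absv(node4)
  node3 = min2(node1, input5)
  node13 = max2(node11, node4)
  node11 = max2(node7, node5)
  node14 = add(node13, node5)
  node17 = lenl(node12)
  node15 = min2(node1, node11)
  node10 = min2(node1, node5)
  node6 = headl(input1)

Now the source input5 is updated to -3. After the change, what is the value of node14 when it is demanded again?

Initial pass — values computed on the first demand:
  node1 = max2(9, -2) = 9
  node4 = sub(9, -2) = 11
  node5 = suml([-3, 3, 4, -1, 6]) = 9
  node7 = max2(11, 9) = 11
  node11 = max2(11, 9) = 11
  node13 = max2(11, 11) = 11
  node14 = add(11, 9) = 20

Second demand — change propagation:
  node1: re-runs because input5 -2->-3; new result 9 (unchanged).
  node4: re-runs because input5 -2->-3; new result 12.
  node7: re-runs because node4 11->12; new result 12.
  node11: re-runs because node7 11->12; new result 12.
  node13: re-runs because node11 11->12; node4 11->12; new result 12.
  node14: re-runs because node13 11->12; new result 21.

node14 now evaluates to 21.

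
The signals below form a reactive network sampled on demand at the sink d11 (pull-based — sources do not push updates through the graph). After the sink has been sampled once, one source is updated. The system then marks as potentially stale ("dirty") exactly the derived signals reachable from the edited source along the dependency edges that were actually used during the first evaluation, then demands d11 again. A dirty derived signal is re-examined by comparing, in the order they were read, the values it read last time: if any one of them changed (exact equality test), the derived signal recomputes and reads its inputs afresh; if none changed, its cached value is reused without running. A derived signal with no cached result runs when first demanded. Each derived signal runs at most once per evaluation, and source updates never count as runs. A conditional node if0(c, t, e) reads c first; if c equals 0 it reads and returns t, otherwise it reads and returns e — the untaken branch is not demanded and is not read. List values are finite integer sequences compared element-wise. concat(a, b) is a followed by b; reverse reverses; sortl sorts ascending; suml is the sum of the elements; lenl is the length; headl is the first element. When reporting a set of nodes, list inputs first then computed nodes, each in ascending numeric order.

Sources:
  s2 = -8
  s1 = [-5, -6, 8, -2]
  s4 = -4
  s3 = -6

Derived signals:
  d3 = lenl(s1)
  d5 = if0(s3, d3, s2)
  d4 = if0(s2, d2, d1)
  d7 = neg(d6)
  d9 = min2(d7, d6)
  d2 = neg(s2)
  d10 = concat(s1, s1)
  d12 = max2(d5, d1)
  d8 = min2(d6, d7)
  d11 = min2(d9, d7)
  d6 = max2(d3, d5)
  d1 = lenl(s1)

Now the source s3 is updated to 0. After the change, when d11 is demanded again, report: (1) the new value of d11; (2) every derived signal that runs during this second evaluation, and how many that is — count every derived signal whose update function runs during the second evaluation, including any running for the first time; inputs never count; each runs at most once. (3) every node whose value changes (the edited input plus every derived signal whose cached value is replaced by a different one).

d11 now evaluates to -4.
Run set: d5, d6 (2 run).
Changed values: s3, d5.
The important point: d6 recomputes to an identical value, and the output ends up unchanged.

Initial pass — values computed on the first demand:
  d3 = lenl([-5, -6, 8, -2]) = 4
  d5 = if0(s3=-6 -> else branch s2) = -8
  d6 = max2(4, -8) = 4
  d7 = neg(4) = -4
  d9 = min2(-4, 4) = -4
  d11 = min2(-4, -4) = -4

Second demand — change propagation:
  d5: re-runs because s3 -6->0; new result 4.
  d6: re-runs because d5 -8->4; new result 4 (unchanged).
  d7: re-examined; everything it read last time is the same (d6 unchanged) — cache -4 kept, no run.
  d9: re-examined; everything it read last time is the same (d7 unchanged, d6 unchanged) — cache -4 kept, no run.
  d11: re-examined; everything it read last time is the same (d9 unchanged, d7 unchanged) — cache -4 kept, no run.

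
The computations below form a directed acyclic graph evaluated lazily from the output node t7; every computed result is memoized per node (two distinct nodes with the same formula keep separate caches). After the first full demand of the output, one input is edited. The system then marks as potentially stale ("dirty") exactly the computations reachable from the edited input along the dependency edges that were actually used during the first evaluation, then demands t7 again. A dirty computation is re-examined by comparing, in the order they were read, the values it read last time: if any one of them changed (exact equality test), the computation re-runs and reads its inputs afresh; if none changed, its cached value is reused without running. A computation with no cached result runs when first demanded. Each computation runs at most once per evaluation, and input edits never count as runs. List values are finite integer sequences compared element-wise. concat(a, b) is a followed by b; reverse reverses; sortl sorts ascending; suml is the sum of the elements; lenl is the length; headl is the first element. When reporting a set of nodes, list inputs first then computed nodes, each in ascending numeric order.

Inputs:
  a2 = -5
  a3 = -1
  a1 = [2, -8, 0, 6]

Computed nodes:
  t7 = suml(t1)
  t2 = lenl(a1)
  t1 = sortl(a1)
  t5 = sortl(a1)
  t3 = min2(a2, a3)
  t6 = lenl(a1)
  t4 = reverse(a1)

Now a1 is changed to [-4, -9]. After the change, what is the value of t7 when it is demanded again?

First demand of the output computes:
  t1 = sortl([2, -8, 0, 6]) = [-8, 0, 2, 6]
  t7 = suml([-8, 0, 2, 6]) = 0

After the edit, cleaning proceeds:
  t1: a read changed (a1 [2, -8, 0, 6]->[-4, -9]) — executes, giving [-9, -4].
  t7: a read changed (t1 [-8, 0, 2, 6]->[-9, -4]) — executes, giving -13.

Demanding t7 again yields -13.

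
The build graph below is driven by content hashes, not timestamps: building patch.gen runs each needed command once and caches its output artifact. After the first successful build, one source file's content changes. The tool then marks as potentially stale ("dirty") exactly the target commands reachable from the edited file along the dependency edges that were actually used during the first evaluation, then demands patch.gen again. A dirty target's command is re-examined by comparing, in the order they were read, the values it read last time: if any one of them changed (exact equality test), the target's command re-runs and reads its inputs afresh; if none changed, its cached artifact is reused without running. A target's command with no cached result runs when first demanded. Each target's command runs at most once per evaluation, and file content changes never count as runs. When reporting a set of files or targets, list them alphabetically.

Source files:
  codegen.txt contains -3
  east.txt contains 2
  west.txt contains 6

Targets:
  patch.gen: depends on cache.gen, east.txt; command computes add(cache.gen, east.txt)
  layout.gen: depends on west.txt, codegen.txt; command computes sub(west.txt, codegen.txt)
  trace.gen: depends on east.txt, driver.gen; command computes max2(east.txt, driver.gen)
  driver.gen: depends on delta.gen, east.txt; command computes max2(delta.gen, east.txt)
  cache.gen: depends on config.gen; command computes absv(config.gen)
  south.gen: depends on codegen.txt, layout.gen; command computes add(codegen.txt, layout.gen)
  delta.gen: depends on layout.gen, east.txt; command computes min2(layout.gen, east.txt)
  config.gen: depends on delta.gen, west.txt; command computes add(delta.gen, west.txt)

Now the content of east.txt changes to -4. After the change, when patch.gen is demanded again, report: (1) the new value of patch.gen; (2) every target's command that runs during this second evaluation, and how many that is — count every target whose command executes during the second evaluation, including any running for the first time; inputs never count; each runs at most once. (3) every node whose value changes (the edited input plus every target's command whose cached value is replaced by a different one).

Initial pass — values computed on the first demand:
  layout.gen = sub(6, -3) = 9
  delta.gen = min2(9, 2) = 2
  config.gen = add(2, 6) = 8
  cache.gen = absv(8) = 8
  patch.gen = add(8, 2) = 10

Second demand — change propagation:
  delta.gen: re-runs because east.txt 2->-4; new result -4.
  config.gen: re-runs because delta.gen 2->-4; new result 2.
  cache.gen: re-runs because config.gen 8->2; new result 2.
  patch.gen: re-runs because cache.gen 8->2; east.txt 2->-4; new result -2.

patch.gen now evaluates to -2.
Run set: cache.gen, config.gen, delta.gen, patch.gen (4 run).
Changed values: cache.gen, config.gen, delta.gen, east.txt, patch.gen.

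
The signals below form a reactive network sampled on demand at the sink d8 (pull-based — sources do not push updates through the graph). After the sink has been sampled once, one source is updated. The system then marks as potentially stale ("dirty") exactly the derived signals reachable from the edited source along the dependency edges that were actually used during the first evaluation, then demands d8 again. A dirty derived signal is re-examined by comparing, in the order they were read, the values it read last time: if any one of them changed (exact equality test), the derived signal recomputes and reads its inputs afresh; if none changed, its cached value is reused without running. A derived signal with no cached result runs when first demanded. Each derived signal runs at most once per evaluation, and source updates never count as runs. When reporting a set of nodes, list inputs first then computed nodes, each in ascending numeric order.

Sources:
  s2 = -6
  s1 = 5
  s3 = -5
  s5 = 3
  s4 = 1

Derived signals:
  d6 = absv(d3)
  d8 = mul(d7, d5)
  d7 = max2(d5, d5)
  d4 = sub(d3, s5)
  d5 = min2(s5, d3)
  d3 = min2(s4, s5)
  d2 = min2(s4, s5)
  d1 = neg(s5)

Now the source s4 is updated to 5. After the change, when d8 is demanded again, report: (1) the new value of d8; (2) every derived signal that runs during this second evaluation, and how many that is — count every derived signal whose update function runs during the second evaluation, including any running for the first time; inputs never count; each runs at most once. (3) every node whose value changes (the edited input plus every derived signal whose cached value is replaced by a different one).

d8 now evaluates to 9.
Run set: d3, d5, d7, d8 (4 run).
Changed values: s4, d3, d5, d7, d8.

Initial pass — values computed on the first demand:
  d3 = min2(1, 3) = 1
  d5 = min2(3, 1) = 1
  d7 = max2(1, 1) = 1
  d8 = mul(1, 1) = 1

Second demand — change propagation:
  d3: re-runs because s4 1->5; new result 3.
  d5: re-runs because d3 1->3; new result 3.
  d7: re-runs because d5 1->3; d5 1->3; new result 3.
  d8: re-runs because d7 1->3; d5 1->3; new result 9.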